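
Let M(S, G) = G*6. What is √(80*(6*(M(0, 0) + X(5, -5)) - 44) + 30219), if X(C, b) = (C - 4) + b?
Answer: √24779 ≈ 157.41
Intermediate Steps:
M(S, G) = 6*G
X(C, b) = -4 + C + b (X(C, b) = (-4 + C) + b = -4 + C + b)
√(80*(6*(M(0, 0) + X(5, -5)) - 44) + 30219) = √(80*(6*(6*0 + (-4 + 5 - 5)) - 44) + 30219) = √(80*(6*(0 - 4) - 44) + 30219) = √(80*(6*(-4) - 44) + 30219) = √(80*(-24 - 44) + 30219) = √(80*(-68) + 30219) = √(-5440 + 30219) = √24779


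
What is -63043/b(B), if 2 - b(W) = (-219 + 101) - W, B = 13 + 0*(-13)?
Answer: -63043/133 ≈ -474.01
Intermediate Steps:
B = 13 (B = 13 + 0 = 13)
b(W) = 120 + W (b(W) = 2 - ((-219 + 101) - W) = 2 - (-118 - W) = 2 + (118 + W) = 120 + W)
-63043/b(B) = -63043/(120 + 13) = -63043/133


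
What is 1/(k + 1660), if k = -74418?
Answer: -1/72758 ≈ -1.3744e-5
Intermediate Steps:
1/(k + 1660) = 1/(-74418 + 1660) = 1/(-72758) = -1/72758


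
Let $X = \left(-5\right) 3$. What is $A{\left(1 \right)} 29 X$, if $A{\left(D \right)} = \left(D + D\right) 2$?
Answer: $-1740$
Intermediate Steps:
$A{\left(D \right)} = 4 D$ ($A{\left(D \right)} = 2 D 2 = 4 D$)
$X = -15$
$A{\left(1 \right)} 29 X = 4 \cdot 1 \cdot 29 \left(-15\right) = 4 \cdot 29 \left(-15\right) = 116 \left(-15\right) = -1740$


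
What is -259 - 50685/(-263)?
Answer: -17432/263 ≈ -66.281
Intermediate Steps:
-259 - 50685/(-263) = -259 - 50685*(-1)/263 = -259 - 465*(-109/263) = -259 + 50685/263 = -17432/263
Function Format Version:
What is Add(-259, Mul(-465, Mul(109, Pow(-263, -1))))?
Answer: Rational(-17432, 263) ≈ -66.281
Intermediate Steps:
Add(-259, Mul(-465, Mul(109, Pow(-263, -1)))) = Add(-259, Mul(-465, Mul(109, Rational(-1, 263)))) = Add(-259, Mul(-465, Rational(-109, 263))) = Add(-259, Rational(50685, 263)) = Rational(-17432, 263)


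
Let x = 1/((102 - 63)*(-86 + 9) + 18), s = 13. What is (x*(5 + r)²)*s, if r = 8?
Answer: -2197/2985 ≈ -0.73601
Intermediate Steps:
x = -1/2985 (x = 1/(39*(-77) + 18) = 1/(-3003 + 18) = 1/(-2985) = -1/2985 ≈ -0.00033501)
(x*(5 + r)²)*s = -(5 + 8)²/2985*13 = -1/2985*13²*13 = -1/2985*169*13 = -169/2985*13 = -2197/2985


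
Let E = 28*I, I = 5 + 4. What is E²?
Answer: 63504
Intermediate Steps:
I = 9
E = 252 (E = 28*9 = 252)
E² = 252² = 63504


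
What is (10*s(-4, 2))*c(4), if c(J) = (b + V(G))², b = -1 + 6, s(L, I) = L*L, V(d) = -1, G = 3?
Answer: 2560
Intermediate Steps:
s(L, I) = L²
b = 5
c(J) = 16 (c(J) = (5 - 1)² = 4² = 16)
(10*s(-4, 2))*c(4) = (10*(-4)²)*16 = (10*16)*16 = 160*16 = 2560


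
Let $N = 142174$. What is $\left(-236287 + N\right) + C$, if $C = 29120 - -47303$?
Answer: $-17690$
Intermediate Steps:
$C = 76423$ ($C = 29120 + 47303 = 76423$)
$\left(-236287 + N\right) + C = \left(-236287 + 142174\right) + 76423 = -94113 + 76423 = -17690$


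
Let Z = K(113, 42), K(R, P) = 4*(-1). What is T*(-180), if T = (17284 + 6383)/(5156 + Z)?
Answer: -6615/8 ≈ -826.88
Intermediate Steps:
K(R, P) = -4
Z = -4
T = 147/32 (T = (17284 + 6383)/(5156 - 4) = 23667/5152 = 23667*(1/5152) = 147/32 ≈ 4.5938)
T*(-180) = (147/32)*(-180) = -6615/8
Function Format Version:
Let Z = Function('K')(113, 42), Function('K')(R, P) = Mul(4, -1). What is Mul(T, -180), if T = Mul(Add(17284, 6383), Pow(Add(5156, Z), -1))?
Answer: Rational(-6615, 8) ≈ -826.88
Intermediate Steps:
Function('K')(R, P) = -4
Z = -4
T = Rational(147, 32) (T = Mul(Add(17284, 6383), Pow(Add(5156, -4), -1)) = Mul(23667, Pow(5152, -1)) = Mul(23667, Rational(1, 5152)) = Rational(147, 32) ≈ 4.5938)
Mul(T, -180) = Mul(Rational(147, 32), -180) = Rational(-6615, 8)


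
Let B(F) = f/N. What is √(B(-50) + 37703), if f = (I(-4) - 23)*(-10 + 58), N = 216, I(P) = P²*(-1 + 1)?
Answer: √339281/3 ≈ 194.16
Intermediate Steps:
I(P) = 0 (I(P) = P²*0 = 0)
f = -1104 (f = (0 - 23)*(-10 + 58) = -23*48 = -1104)
B(F) = -46/9 (B(F) = -1104/216 = -1104*1/216 = -46/9)
√(B(-50) + 37703) = √(-46/9 + 37703) = √(339281/9) = √339281/3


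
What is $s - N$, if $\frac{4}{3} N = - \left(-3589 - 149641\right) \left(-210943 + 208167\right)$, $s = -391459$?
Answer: $318633401$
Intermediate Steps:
$N = -319024860$ ($N = \frac{3 \left(- \left(-3589 - 149641\right) \left(-210943 + 208167\right)\right)}{4} = \frac{3 \left(- \left(-153230\right) \left(-2776\right)\right)}{4} = \frac{3 \left(\left(-1\right) 425366480\right)}{4} = \frac{3}{4} \left(-425366480\right) = -319024860$)
$s - N = -391459 - -319024860 = -391459 + 319024860 = 318633401$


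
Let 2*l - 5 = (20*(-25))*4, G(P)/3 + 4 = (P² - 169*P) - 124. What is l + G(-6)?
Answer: 3537/2 ≈ 1768.5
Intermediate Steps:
G(P) = -384 - 507*P + 3*P² (G(P) = -12 + 3*((P² - 169*P) - 124) = -12 + 3*(-124 + P² - 169*P) = -12 + (-372 - 507*P + 3*P²) = -384 - 507*P + 3*P²)
l = -1995/2 (l = 5/2 + ((20*(-25))*4)/2 = 5/2 + (-500*4)/2 = 5/2 + (½)*(-2000) = 5/2 - 1000 = -1995/2 ≈ -997.50)
l + G(-6) = -1995/2 + (-384 - 507*(-6) + 3*(-6)²) = -1995/2 + (-384 + 3042 + 3*36) = -1995/2 + (-384 + 3042 + 108) = -1995/2 + 2766 = 3537/2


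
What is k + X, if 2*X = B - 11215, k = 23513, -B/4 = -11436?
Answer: 81555/2 ≈ 40778.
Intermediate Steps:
B = 45744 (B = -4*(-11436) = 45744)
X = 34529/2 (X = (45744 - 11215)/2 = (½)*34529 = 34529/2 ≈ 17265.)
k + X = 23513 + 34529/2 = 81555/2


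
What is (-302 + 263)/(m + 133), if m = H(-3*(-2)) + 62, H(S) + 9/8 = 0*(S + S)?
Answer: -104/517 ≈ -0.20116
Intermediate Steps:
H(S) = -9/8 (H(S) = -9/8 + 0*(S + S) = -9/8 + 0*(2*S) = -9/8 + 0 = -9/8)
m = 487/8 (m = -9/8 + 62 = 487/8 ≈ 60.875)
(-302 + 263)/(m + 133) = (-302 + 263)/(487/8 + 133) = -39/1551/8 = -39*8/1551 = -104/517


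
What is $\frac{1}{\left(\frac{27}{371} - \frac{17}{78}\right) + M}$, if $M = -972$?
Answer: $- \frac{28938}{28131937} \approx -0.0010287$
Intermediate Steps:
$\frac{1}{\left(\frac{27}{371} - \frac{17}{78}\right) + M} = \frac{1}{\left(\frac{27}{371} - \frac{17}{78}\right) - 972} = \frac{1}{- \frac{4201}{28938} - 972} = \frac{1}{- \frac{28131937}{28938}} = - \frac{28938}{28131937}$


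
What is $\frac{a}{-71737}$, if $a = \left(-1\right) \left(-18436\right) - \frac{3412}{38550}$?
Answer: $- \frac{355352194}{1382730675} \approx -0.25699$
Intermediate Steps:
$a = \frac{355352194}{19275}$ ($a = 18436 - \frac{1706}{19275} = \frac{355352194}{19275} \approx 18436.0$)
$\frac{a}{-71737} = \frac{355352194}{19275 \left(-71737\right)} = \frac{355352194}{19275} \left(- \frac{1}{71737}\right) = - \frac{355352194}{1382730675}$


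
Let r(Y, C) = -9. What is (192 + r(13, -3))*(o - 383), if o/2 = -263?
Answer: -166347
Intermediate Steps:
o = -526 (o = 2*(-263) = -526)
(192 + r(13, -3))*(o - 383) = (192 - 9)*(-526 - 383) = 183*(-909) = -166347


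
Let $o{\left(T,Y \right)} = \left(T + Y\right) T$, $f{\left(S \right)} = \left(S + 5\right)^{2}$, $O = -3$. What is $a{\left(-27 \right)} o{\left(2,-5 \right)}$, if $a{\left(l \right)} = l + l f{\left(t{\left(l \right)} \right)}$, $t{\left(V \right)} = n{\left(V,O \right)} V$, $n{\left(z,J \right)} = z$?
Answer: $87278634$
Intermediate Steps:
$t{\left(V \right)} = V^{2}$ ($t{\left(V \right)} = V V = V^{2}$)
$f{\left(S \right)} = \left(5 + S\right)^{2}$
$o{\left(T,Y \right)} = T \left(T + Y\right)$
$a{\left(l \right)} = l + l \left(5 + l^{2}\right)^{2}$
$a{\left(-27 \right)} o{\left(2,-5 \right)} = - 27 \left(1 + \left(5 + \left(-27\right)^{2}\right)^{2}\right) 2 \left(2 - 5\right) = - 27 \left(1 + \left(5 + 729\right)^{2}\right) 2 \left(-3\right) = - 27 \left(1 + 734^{2}\right) \left(-6\right) = - 27 \left(1 + 538756\right) \left(-6\right) = \left(-27\right) 538757 \left(-6\right) = \left(-14546439\right) \left(-6\right) = 87278634$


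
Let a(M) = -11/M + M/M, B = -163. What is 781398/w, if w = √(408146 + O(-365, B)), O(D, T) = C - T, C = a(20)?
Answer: 520932*√40830945/2722063 ≈ 1222.9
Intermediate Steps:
a(M) = 1 - 11/M (a(M) = -11/M + 1 = 1 - 11/M)
C = 9/20 (C = (-11 + 20)/20 = (1/20)*9 = 9/20 ≈ 0.45000)
O(D, T) = 9/20 - T
w = √40830945/10 (w = √(408146 + (9/20 - 1*(-163))) = √(408146 + (9/20 + 163)) = √(408146 + 3269/20) = √(8166189/20) = √40830945/10 ≈ 638.99)
781398/w = 781398/((√40830945/10)) = 781398*(2*√40830945/8166189) = 520932*√40830945/2722063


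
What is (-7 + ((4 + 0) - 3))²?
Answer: 36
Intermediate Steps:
(-7 + ((4 + 0) - 3))² = (-7 + (4 - 3))² = (-7 + 1)² = (-6)² = 36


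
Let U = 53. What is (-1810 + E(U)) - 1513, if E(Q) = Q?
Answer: -3270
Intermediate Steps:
(-1810 + E(U)) - 1513 = (-1810 + 53) - 1513 = -1757 - 1513 = -3270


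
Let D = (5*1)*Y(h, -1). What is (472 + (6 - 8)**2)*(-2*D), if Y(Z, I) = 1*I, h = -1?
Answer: 4760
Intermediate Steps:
Y(Z, I) = I
D = -5 (D = (5*1)*(-1) = 5*(-1) = -5)
(472 + (6 - 8)**2)*(-2*D) = (472 + (6 - 8)**2)*(-2*(-5)) = (472 + (-2)**2)*10 = (472 + 4)*10 = 476*10 = 4760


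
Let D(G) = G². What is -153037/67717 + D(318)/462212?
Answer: -15971930984/7824902501 ≈ -2.0412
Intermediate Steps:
-153037/67717 + D(318)/462212 = -153037/67717 + 318²/462212 = -153037*1/67717 + 101124*(1/462212) = -153037/67717 + 25281/115553 = -15971930984/7824902501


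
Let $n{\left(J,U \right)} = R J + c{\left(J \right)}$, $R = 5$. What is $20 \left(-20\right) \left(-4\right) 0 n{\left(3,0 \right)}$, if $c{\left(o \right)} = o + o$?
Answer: $0$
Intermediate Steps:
$c{\left(o \right)} = 2 o$
$n{\left(J,U \right)} = 7 J$ ($n{\left(J,U \right)} = 5 J + 2 J = 7 J$)
$20 \left(-20\right) \left(-4\right) 0 n{\left(3,0 \right)} = 20 \left(-20\right) \left(-4\right) 0 \cdot 7 \cdot 3 = - 400 \cdot 0 \cdot 21 = \left(-400\right) 0 = 0$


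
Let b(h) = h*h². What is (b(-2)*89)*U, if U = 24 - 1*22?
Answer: -1424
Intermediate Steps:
b(h) = h³
U = 2 (U = 24 - 22 = 2)
(b(-2)*89)*U = ((-2)³*89)*2 = -8*89*2 = -712*2 = -1424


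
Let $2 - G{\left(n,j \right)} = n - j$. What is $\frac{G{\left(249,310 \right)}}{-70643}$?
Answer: $- \frac{63}{70643} \approx -0.00089181$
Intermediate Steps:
$G{\left(n,j \right)} = 2 + j - n$ ($G{\left(n,j \right)} = 2 - \left(n - j\right) = 2 + \left(j - n\right) = 2 + j - n$)
$\frac{G{\left(249,310 \right)}}{-70643} = \frac{2 + 310 - 249}{-70643} = \left(2 + 310 - 249\right) \left(- \frac{1}{70643}\right) = 63 \left(- \frac{1}{70643}\right) = - \frac{63}{70643}$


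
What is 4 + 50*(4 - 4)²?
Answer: 4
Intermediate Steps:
4 + 50*(4 - 4)² = 4 + 50*0² = 4 + 50*0 = 4 + 0 = 4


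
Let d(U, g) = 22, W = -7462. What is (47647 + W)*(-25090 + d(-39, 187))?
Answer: -1007357580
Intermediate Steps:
(47647 + W)*(-25090 + d(-39, 187)) = (47647 - 7462)*(-25090 + 22) = 40185*(-25068) = -1007357580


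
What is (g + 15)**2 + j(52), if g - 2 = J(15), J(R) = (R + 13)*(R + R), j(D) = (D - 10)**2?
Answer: 736213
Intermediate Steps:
j(D) = (-10 + D)**2
J(R) = 2*R*(13 + R) (J(R) = (13 + R)*(2*R) = 2*R*(13 + R))
g = 842 (g = 2 + 2*15*(13 + 15) = 2 + 2*15*28 = 2 + 840 = 842)
(g + 15)**2 + j(52) = (842 + 15)**2 + (-10 + 52)**2 = 857**2 + 42**2 = 734449 + 1764 = 736213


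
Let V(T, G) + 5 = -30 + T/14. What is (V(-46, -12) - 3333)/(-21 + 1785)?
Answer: -23599/12348 ≈ -1.9112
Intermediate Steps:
V(T, G) = -35 + T/14 (V(T, G) = -5 + (-30 + T/14) = -35 + T/14)
(V(-46, -12) - 3333)/(-21 + 1785) = ((-35 + (1/14)*(-46)) - 3333)/(-21 + 1785) = ((-35 - 23/7) - 3333)/1764 = (-268/7 - 3333)*(1/1764) = -23599/7*1/1764 = -23599/12348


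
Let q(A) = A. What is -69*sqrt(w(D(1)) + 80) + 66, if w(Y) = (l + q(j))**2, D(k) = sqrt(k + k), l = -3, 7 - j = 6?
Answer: 66 - 138*sqrt(21) ≈ -566.40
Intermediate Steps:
j = 1 (j = 7 - 1*6 = 7 - 6 = 1)
D(k) = sqrt(2)*sqrt(k) (D(k) = sqrt(2*k) = sqrt(2)*sqrt(k))
w(Y) = 4 (w(Y) = (-3 + 1)**2 = (-2)**2 = 4)
-69*sqrt(w(D(1)) + 80) + 66 = -69*sqrt(4 + 80) + 66 = -138*sqrt(21) + 66 = 66 - 138*sqrt(21)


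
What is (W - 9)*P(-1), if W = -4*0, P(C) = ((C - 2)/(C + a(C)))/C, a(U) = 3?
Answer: -27/2 ≈ -13.500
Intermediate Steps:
P(C) = (-2 + C)/(C*(3 + C)) (P(C) = ((C - 2)/(C + 3))/C = ((-2 + C)/(3 + C))/C = (-2 + C)/(C*(3 + C)))
W = 0
(W - 9)*P(-1) = (0 - 9)*((-2 - 1)/((-1)*(3 - 1))) = -(-9)*(-3)/2 = -9*3/2 = -27/2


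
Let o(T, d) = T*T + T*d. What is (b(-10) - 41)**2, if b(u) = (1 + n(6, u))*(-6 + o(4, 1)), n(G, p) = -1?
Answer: 1681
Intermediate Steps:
o(T, d) = T**2 + T*d
b(u) = 0 (b(u) = (1 - 1)*(-6 + 4*(4 + 1)) = 0*(-6 + 4*5) = 0*(-6 + 20) = 0*14 = 0)
(b(-10) - 41)**2 = (0 - 41)**2 = (-41)**2 = 1681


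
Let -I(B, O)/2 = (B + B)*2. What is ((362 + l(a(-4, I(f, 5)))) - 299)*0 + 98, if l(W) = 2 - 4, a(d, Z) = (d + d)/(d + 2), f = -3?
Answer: 98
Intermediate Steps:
I(B, O) = -8*B (I(B, O) = -2*(B + B)*2 = -2*2*B*2 = -8*B)
a(d, Z) = 2*d/(2 + d) (a(d, Z) = (2*d)/(2 + d) = 2*d/(2 + d))
l(W) = -2
((362 + l(a(-4, I(f, 5)))) - 299)*0 + 98 = ((362 - 2) - 299)*0 + 98 = (360 - 299)*0 + 98 = 61*0 + 98 = 0 + 98 = 98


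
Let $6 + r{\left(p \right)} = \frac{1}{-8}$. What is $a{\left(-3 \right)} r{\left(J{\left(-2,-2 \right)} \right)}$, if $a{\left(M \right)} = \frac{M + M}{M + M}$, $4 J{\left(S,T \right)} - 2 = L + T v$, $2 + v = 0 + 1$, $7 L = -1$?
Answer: $- \frac{49}{8} \approx -6.125$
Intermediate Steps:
$L = - \frac{1}{7}$ ($L = \frac{1}{7} \left(-1\right) = - \frac{1}{7} \approx -0.14286$)
$v = -1$ ($v = -2 + \left(0 + 1\right) = -2 + 1 = -1$)
$J{\left(S,T \right)} = \frac{13}{28} - \frac{T}{4}$ ($J{\left(S,T \right)} = \frac{1}{2} + \frac{- \frac{1}{7} + T \left(-1\right)}{4} = \frac{1}{2} + \frac{- \frac{1}{7} - T}{4} = \frac{1}{2} - \left(\frac{1}{28} + \frac{T}{4}\right) = \frac{13}{28} - \frac{T}{4}$)
$r{\left(p \right)} = - \frac{49}{8}$ ($r{\left(p \right)} = -6 + \frac{1}{-8} = -6 - \frac{1}{8} = - \frac{49}{8}$)
$a{\left(M \right)} = 1$ ($a{\left(M \right)} = \frac{2 M}{2 M} = 2 M \frac{1}{2 M} = 1$)
$a{\left(-3 \right)} r{\left(J{\left(-2,-2 \right)} \right)} = 1 \left(- \frac{49}{8}\right) = - \frac{49}{8}$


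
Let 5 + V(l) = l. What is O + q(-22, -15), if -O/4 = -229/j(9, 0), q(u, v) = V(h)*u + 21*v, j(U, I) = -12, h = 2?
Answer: -976/3 ≈ -325.33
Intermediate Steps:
V(l) = -5 + l
q(u, v) = -3*u + 21*v (q(u, v) = (-5 + 2)*u + 21*v = -3*u + 21*v)
O = -229/3 (O = -(-916)/(-12) = -(-916)*(-1)/12 = -4*229/12 = -229/3 ≈ -76.333)
O + q(-22, -15) = -229/3 + (-3*(-22) + 21*(-15)) = -229/3 + (66 - 315) = -229/3 - 249 = -976/3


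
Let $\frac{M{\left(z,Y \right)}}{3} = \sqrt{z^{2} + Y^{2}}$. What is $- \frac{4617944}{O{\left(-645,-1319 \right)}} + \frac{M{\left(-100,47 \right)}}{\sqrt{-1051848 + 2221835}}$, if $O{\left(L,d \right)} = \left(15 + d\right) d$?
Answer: $- \frac{577243}{214997} + \frac{3 \sqrt{84522907}}{89999} \approx -2.3784$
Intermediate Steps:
$O{\left(L,d \right)} = d \left(15 + d\right)$
$M{\left(z,Y \right)} = 3 \sqrt{Y^{2} + z^{2}}$ ($M{\left(z,Y \right)} = 3 \sqrt{z^{2} + Y^{2}} = 3 \sqrt{Y^{2} + z^{2}}$)
$- \frac{4617944}{O{\left(-645,-1319 \right)}} + \frac{M{\left(-100,47 \right)}}{\sqrt{-1051848 + 2221835}} = - \frac{4617944}{\left(-1319\right) \left(15 - 1319\right)} + \frac{3 \sqrt{47^{2} + \left(-100\right)^{2}}}{\sqrt{-1051848 + 2221835}} = - \frac{4617944}{\left(-1319\right) \left(-1304\right)} + \frac{3 \sqrt{2209 + 10000}}{\sqrt{1169987}} = - \frac{4617944}{1719976} + \frac{3 \sqrt{12209}}{13 \sqrt{6923}} = \left(-4617944\right) \frac{1}{1719976} + 3 \sqrt{12209} \frac{\sqrt{6923}}{89999} = - \frac{577243}{214997} + \frac{3 \sqrt{84522907}}{89999}$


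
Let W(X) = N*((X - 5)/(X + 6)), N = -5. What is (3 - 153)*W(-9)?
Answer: 3500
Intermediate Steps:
W(X) = -5*(-5 + X)/(6 + X) (W(X) = -5*(X - 5)/(X + 6) = -5*(-5 + X)/(6 + X))
(3 - 153)*W(-9) = (3 - 153)*(5*(5 - 1*(-9))/(6 - 9)) = -750*(5 + 9)/(-3) = -750*(-1)*14/3 = -150*(-70/3) = 3500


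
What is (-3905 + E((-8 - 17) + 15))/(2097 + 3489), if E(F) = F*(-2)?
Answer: -185/266 ≈ -0.69549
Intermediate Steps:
E(F) = -2*F
(-3905 + E((-8 - 17) + 15))/(2097 + 3489) = (-3905 - 2*((-8 - 17) + 15))/(2097 + 3489) = (-3905 - 2*(-25 + 15))/5586 = (-3905 - 2*(-10))*(1/5586) = (-3905 + 20)*(1/5586) = -3885*1/5586 = -185/266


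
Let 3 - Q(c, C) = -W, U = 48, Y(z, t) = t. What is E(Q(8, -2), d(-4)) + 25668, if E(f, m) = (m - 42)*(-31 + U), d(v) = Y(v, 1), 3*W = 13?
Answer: 24971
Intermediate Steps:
W = 13/3 (W = (⅓)*13 = 13/3 ≈ 4.3333)
Q(c, C) = 22/3 (Q(c, C) = 3 - (-1)*13/3 = 3 - 1*(-13/3) = 3 + 13/3 = 22/3)
d(v) = 1
E(f, m) = -714 + 17*m (E(f, m) = (m - 42)*(-31 + 48) = (-42 + m)*17 = -714 + 17*m)
E(Q(8, -2), d(-4)) + 25668 = (-714 + 17*1) + 25668 = (-714 + 17) + 25668 = -697 + 25668 = 24971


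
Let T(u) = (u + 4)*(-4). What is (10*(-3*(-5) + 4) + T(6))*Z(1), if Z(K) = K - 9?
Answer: -1200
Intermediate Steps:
Z(K) = -9 + K
T(u) = -16 - 4*u (T(u) = (4 + u)*(-4) = -16 - 4*u)
(10*(-3*(-5) + 4) + T(6))*Z(1) = (10*(-3*(-5) + 4) + (-16 - 4*6))*(-9 + 1) = (10*(15 + 4) + (-16 - 24))*(-8) = (10*19 - 40)*(-8) = (190 - 40)*(-8) = 150*(-8) = -1200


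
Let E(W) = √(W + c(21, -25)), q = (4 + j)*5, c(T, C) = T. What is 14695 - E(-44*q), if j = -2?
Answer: 14695 - I*√419 ≈ 14695.0 - 20.469*I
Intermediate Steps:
q = 10 (q = (4 - 2)*5 = 2*5 = 10)
E(W) = √(21 + W) (E(W) = √(W + 21) = √(21 + W))
14695 - E(-44*q) = 14695 - √(21 - 44*10) = 14695 - √(21 - 440) = 14695 - √(-419) = 14695 - I*√419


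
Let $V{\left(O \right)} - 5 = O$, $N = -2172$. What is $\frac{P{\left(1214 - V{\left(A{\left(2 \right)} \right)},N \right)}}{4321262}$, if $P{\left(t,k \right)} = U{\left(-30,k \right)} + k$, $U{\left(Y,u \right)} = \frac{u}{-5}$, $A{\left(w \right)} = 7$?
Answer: $- \frac{4344}{10803155} \approx -0.0004021$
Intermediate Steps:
$V{\left(O \right)} = 5 + O$
$U{\left(Y,u \right)} = - \frac{u}{5}$ ($U{\left(Y,u \right)} = u \left(- \frac{1}{5}\right) = - \frac{u}{5}$)
$P{\left(t,k \right)} = \frac{4 k}{5}$ ($P{\left(t,k \right)} = - \frac{k}{5} + k = \frac{4 k}{5}$)
$\frac{P{\left(1214 - V{\left(A{\left(2 \right)} \right)},N \right)}}{4321262} = \frac{\frac{4}{5} \left(-2172\right)}{4321262} = \left(- \frac{8688}{5}\right) \frac{1}{4321262} = - \frac{4344}{10803155}$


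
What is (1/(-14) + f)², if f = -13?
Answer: 33489/196 ≈ 170.86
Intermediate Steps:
(1/(-14) + f)² = (1/(-14) - 13)² = (-1/14 - 13)² = (-183/14)² = 33489/196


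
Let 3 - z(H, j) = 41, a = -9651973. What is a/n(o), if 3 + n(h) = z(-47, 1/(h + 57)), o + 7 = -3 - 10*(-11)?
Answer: 9651973/41 ≈ 2.3541e+5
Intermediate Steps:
z(H, j) = -38 (z(H, j) = 3 - 1*41 = 3 - 41 = -38)
o = 100 (o = -7 + (-3 - 10*(-11)) = -7 + (-3 + 110) = -7 + 107 = 100)
n(h) = -41 (n(h) = -3 - 38 = -41)
a/n(o) = -9651973/(-41) = -9651973*(-1/41) = 9651973/41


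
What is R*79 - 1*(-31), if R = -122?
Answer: -9607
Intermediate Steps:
R*79 - 1*(-31) = -122*79 - 1*(-31) = -9638 + 31 = -9607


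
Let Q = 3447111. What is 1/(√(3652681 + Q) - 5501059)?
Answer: -5501059/30261643021689 - 4*√443737/30261643021689 ≈ -1.8187e-7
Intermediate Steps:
1/(√(3652681 + Q) - 5501059) = 1/(√(3652681 + 3447111) - 5501059) = 1/(√7099792 - 5501059) = 1/(4*√443737 - 5501059) = 1/(-5501059 + 4*√443737)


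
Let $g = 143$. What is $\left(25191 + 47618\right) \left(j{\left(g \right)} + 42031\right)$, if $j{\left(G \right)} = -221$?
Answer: $3044144290$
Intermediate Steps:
$\left(25191 + 47618\right) \left(j{\left(g \right)} + 42031\right) = \left(25191 + 47618\right) \left(-221 + 42031\right) = 72809 \cdot 41810 = 3044144290$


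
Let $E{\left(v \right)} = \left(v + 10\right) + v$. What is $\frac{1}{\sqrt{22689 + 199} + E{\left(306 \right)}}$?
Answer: $\frac{311}{181998} - \frac{\sqrt{5722}}{181998} \approx 0.0012932$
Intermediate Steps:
$E{\left(v \right)} = 10 + 2 v$ ($E{\left(v \right)} = \left(10 + v\right) + v = 10 + 2 v$)
$\frac{1}{\sqrt{22689 + 199} + E{\left(306 \right)}} = \frac{1}{\sqrt{22689 + 199} + \left(10 + 2 \cdot 306\right)} = \frac{1}{\sqrt{22888} + \left(10 + 612\right)} = \frac{1}{2 \sqrt{5722} + 622} = \frac{1}{622 + 2 \sqrt{5722}}$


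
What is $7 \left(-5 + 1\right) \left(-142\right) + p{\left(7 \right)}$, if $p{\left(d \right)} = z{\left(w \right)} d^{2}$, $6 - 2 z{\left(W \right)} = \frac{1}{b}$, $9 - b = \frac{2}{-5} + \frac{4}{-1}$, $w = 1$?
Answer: $\frac{552237}{134} \approx 4121.2$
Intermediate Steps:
$b = \frac{67}{5}$ ($b = 9 - \left(\frac{2}{-5} + \frac{4}{-1}\right) = 9 - \left(2 \left(- \frac{1}{5}\right) + 4 \left(-1\right)\right) = 9 - \left(- \frac{2}{5} - 4\right) = 9 - - \frac{22}{5} = 9 + \frac{22}{5} = \frac{67}{5} \approx 13.4$)
$z{\left(W \right)} = \frac{397}{134}$ ($z{\left(W \right)} = 3 - \frac{1}{2 \cdot \frac{67}{5}} = 3 - \frac{5}{134} = \frac{397}{134}$)
$p{\left(d \right)} = \frac{397 d^{2}}{134}$
$7 \left(-5 + 1\right) \left(-142\right) + p{\left(7 \right)} = 7 \left(-5 + 1\right) \left(-142\right) + \frac{397 \cdot 7^{2}}{134} = 7 \left(-4\right) \left(-142\right) + \frac{397}{134} \cdot 49 = \left(-28\right) \left(-142\right) + \frac{19453}{134} = 3976 + \frac{19453}{134} = \frac{552237}{134}$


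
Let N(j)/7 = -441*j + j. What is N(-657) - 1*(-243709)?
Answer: 2267269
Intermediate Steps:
N(j) = -3080*j (N(j) = 7*(-441*j + j) = 7*(-440*j) = -3080*j)
N(-657) - 1*(-243709) = -3080*(-657) - 1*(-243709) = 2023560 + 243709 = 2267269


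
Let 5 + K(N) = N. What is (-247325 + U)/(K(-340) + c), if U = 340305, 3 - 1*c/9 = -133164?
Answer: 46490/599079 ≈ 0.077602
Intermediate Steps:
c = 1198503 (c = 27 - 9*(-133164) = 27 + 1198476 = 1198503)
K(N) = -5 + N
(-247325 + U)/(K(-340) + c) = (-247325 + 340305)/((-5 - 340) + 1198503) = 92980/(-345 + 1198503) = 92980/1198158 = 92980*(1/1198158) = 46490/599079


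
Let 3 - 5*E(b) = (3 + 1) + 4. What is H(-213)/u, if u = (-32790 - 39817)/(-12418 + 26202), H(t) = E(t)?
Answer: 13784/72607 ≈ 0.18984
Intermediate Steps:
E(b) = -1 (E(b) = 3/5 - ((3 + 1) + 4)/5 = 3/5 - (4 + 4)/5 = 3/5 - 1/5*8 = 3/5 - 8/5 = -1)
H(t) = -1
u = -72607/13784 ≈ -5.2675
H(-213)/u = -1/(-72607/13784) = -1*(-13784/72607) = 13784/72607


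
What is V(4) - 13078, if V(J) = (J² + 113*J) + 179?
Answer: -12431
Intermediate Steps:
V(J) = 179 + J² + 113*J
V(4) - 13078 = (179 + 4² + 113*4) - 13078 = (179 + 16 + 452) - 13078 = 647 - 13078 = -12431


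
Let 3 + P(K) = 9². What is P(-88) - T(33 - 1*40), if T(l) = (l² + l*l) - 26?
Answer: 6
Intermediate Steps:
P(K) = 78 (P(K) = -3 + 9² = -3 + 81 = 78)
T(l) = -26 + 2*l² (T(l) = (l² + l²) - 26 = 2*l² - 26 = -26 + 2*l²)
P(-88) - T(33 - 1*40) = 78 - (-26 + 2*(33 - 1*40)²) = 78 - (-26 + 2*(33 - 40)²) = 78 - (-26 + 2*(-7)²) = 78 - (-26 + 2*49) = 78 - (-26 + 98) = 78 - 1*72 = 78 - 72 = 6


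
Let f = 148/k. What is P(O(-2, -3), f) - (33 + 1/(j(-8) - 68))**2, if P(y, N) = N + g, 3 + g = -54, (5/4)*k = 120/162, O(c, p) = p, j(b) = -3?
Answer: -18053245/20164 ≈ -895.32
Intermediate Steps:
k = 16/27 (k = 4*(120/162)/5 = 4*(120*(1/162))/5 = (4/5)*(20/27) = 16/27 ≈ 0.59259)
g = -57 (g = -3 - 54 = -57)
f = 999/4 (f = 148/(16/27) = 148*(27/16) = 999/4 ≈ 249.75)
P(y, N) = -57 + N (P(y, N) = N - 57 = -57 + N)
P(O(-2, -3), f) - (33 + 1/(j(-8) - 68))**2 = (-57 + 999/4) - (33 + 1/(-3 - 68))**2 = 771/4 - (33 + 1/(-71))**2 = 771/4 - (33 - 1/71)**2 = 771/4 - (2342/71)**2 = 771/4 - 1*5484964/5041 = 771/4 - 5484964/5041 = -18053245/20164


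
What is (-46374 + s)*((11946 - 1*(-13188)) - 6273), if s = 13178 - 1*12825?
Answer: -868002081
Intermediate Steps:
s = 353 (s = 13178 - 12825 = 353)
(-46374 + s)*((11946 - 1*(-13188)) - 6273) = (-46374 + 353)*((11946 - 1*(-13188)) - 6273) = -46021*((11946 + 13188) - 6273) = -46021*(25134 - 6273) = -46021*18861 = -868002081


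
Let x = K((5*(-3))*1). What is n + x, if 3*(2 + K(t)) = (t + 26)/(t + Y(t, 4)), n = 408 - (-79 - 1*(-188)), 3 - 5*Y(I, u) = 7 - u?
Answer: 13354/45 ≈ 296.76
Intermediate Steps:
Y(I, u) = -4/5 + u/5 (Y(I, u) = 3/5 - (7 - u)/5 = 3/5 + (-7/5 + u/5) = -4/5 + u/5)
n = 299 (n = 408 - (-79 + 188) = 408 - 1*109 = 408 - 109 = 299)
K(t) = -2 + (26 + t)/(3*t) (K(t) = -2 + ((t + 26)/(t + (-4/5 + (1/5)*4)))/3 = -2 + ((26 + t)/(t + (-4/5 + 4/5)))/3 = -2 + ((26 + t)/(t + 0))/3 = -2 + ((26 + t)/t)/3 = -2 + (26 + t)/(3*t))
x = -101/45 (x = (26 - 5*5*(-3))/(3*(((5*(-3))*1))) = (26 - (-75))/(3*((-15*1))) = (1/3)*(26 - 5*(-15))/(-15) = (1/3)*(-1/15)*(26 + 75) = (1/3)*(-1/15)*101 = -101/45 ≈ -2.2444)
n + x = 299 - 101/45 = 13354/45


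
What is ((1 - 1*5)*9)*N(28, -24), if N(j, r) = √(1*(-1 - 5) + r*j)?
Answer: -36*I*√678 ≈ -937.38*I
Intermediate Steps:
N(j, r) = √(-6 + j*r) (N(j, r) = √(1*(-6) + j*r) = √(-6 + j*r))
((1 - 1*5)*9)*N(28, -24) = ((1 - 1*5)*9)*√(-6 + 28*(-24)) = ((1 - 5)*9)*√(-6 - 672) = (-4*9)*√(-678) = -36*I*√678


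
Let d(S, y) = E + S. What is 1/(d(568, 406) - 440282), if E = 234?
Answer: -1/439480 ≈ -2.2754e-6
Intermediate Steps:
d(S, y) = 234 + S
1/(d(568, 406) - 440282) = 1/((234 + 568) - 440282) = 1/(802 - 440282) = 1/(-439480) = -1/439480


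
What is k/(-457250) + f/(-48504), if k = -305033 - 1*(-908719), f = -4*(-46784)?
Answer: -166931863/32236125 ≈ -5.1784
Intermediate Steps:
f = 187136
k = 603686 (k = -305033 + 908719 = 603686)
k/(-457250) + f/(-48504) = 603686/(-457250) + 187136/(-48504) = 603686*(-1/457250) + 187136*(-1/48504) = -301843/228625 - 544/141 = -166931863/32236125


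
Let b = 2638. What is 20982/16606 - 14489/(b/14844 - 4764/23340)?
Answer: 1736660817256719/3164098937 ≈ 5.4886e+5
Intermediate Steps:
20982/16606 - 14489/(b/14844 - 4764/23340) = 20982/16606 - 14489/(2638/14844 - 4764/23340) = 20982*(1/16606) - 14489/(2638*(1/14844) - 4764*1/23340) = 10491/8303 - 14489/(1319/7422 - 397/1945) = 10491/8303 - 14489/(-381079/14435790) = 10491/8303 - 14489*(-14435790/381079) = 10491/8303 + 209160161310/381079 = 1736660817256719/3164098937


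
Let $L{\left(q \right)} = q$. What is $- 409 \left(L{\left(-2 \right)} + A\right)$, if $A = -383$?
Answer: $157465$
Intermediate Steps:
$- 409 \left(L{\left(-2 \right)} + A\right) = - 409 \left(-2 - 383\right) = \left(-409\right) \left(-385\right) = 157465$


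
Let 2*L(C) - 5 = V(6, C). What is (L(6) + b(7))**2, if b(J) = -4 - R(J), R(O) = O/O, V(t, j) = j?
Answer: 1/4 ≈ 0.25000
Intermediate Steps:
R(O) = 1
L(C) = 5/2 + C/2
b(J) = -5 (b(J) = -4 - 1*1 = -4 - 1 = -5)
(L(6) + b(7))**2 = ((5/2 + (1/2)*6) - 5)**2 = ((5/2 + 3) - 5)**2 = (11/2 - 5)**2 = (1/2)**2 = 1/4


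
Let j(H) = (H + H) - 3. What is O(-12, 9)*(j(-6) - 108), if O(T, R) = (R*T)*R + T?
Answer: 121032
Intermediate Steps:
O(T, R) = T + T*R² (O(T, R) = T*R² + T = T + T*R²)
j(H) = -3 + 2*H (j(H) = 2*H - 3 = -3 + 2*H)
O(-12, 9)*(j(-6) - 108) = (-12*(1 + 9²))*((-3 + 2*(-6)) - 108) = (-12*(1 + 81))*((-3 - 12) - 108) = (-12*82)*(-15 - 108) = -984*(-123) = 121032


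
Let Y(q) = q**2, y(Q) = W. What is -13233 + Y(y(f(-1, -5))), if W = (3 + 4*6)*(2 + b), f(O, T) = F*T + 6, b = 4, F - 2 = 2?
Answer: 13011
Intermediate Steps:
F = 4 (F = 2 + 2 = 4)
f(O, T) = 6 + 4*T (f(O, T) = 4*T + 6 = 6 + 4*T)
W = 162 (W = (3 + 4*6)*(2 + 4) = (3 + 24)*6 = 27*6 = 162)
y(Q) = 162
-13233 + Y(y(f(-1, -5))) = -13233 + 162**2 = -13233 + 26244 = 13011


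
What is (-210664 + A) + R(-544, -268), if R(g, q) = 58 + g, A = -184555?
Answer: -395705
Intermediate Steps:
(-210664 + A) + R(-544, -268) = (-210664 - 184555) + (58 - 544) = -395219 - 486 = -395705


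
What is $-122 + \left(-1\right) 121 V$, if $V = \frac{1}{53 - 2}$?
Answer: $- \frac{6343}{51} \approx -124.37$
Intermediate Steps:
$V = \frac{1}{51} \approx 0.019608$
$-122 + \left(-1\right) 121 V = -122 + \left(-1\right) 121 \cdot \frac{1}{51} = -122 - \frac{121}{51} = - \frac{6343}{51}$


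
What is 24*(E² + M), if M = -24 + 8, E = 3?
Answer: -168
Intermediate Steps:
M = -16
24*(E² + M) = 24*(3² - 16) = 24*(9 - 16) = 24*(-7) = -168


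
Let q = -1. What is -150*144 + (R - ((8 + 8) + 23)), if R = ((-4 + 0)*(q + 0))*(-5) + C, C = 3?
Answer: -21656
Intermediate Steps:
R = -17 (R = ((-4 + 0)*(-1 + 0))*(-5) + 3 = -4*(-1)*(-5) + 3 = 4*(-5) + 3 = -20 + 3 = -17)
-150*144 + (R - ((8 + 8) + 23)) = -150*144 + (-17 - ((8 + 8) + 23)) = -21600 + (-17 - (16 + 23)) = -21600 + (-17 - 1*39) = -21600 + (-17 - 39) = -21600 - 56 = -21656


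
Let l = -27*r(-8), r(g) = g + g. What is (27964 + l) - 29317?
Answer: -921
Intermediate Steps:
r(g) = 2*g
l = 432 (l = -54*(-8) = -27*(-16) = 432)
(27964 + l) - 29317 = (27964 + 432) - 29317 = 28396 - 29317 = -921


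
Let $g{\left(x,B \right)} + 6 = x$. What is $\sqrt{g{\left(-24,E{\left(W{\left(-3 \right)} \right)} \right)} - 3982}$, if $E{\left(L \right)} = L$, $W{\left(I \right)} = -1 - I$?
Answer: $2 i \sqrt{1003} \approx 63.34 i$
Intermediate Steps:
$g{\left(x,B \right)} = -6 + x$
$\sqrt{g{\left(-24,E{\left(W{\left(-3 \right)} \right)} \right)} - 3982} = \sqrt{\left(-6 - 24\right) - 3982} = \sqrt{-30 - 3982} = \sqrt{-4012} = 2 i \sqrt{1003}$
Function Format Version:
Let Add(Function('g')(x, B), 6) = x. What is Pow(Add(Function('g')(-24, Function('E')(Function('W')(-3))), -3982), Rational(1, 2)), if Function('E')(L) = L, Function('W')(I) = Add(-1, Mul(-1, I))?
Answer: Mul(2, I, Pow(1003, Rational(1, 2))) ≈ Mul(63.340, I)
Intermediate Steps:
Function('g')(x, B) = Add(-6, x)
Pow(Add(Function('g')(-24, Function('E')(Function('W')(-3))), -3982), Rational(1, 2)) = Pow(Add(Add(-6, -24), -3982), Rational(1, 2)) = Pow(Add(-30, -3982), Rational(1, 2)) = Pow(-4012, Rational(1, 2)) = Mul(2, I, Pow(1003, Rational(1, 2)))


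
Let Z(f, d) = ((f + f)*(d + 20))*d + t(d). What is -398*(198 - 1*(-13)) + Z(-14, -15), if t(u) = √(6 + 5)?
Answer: -81878 + √11 ≈ -81875.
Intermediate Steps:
t(u) = √11
Z(f, d) = √11 + 2*d*f*(20 + d) (Z(f, d) = ((f + f)*(d + 20))*d + √11 = ((2*f)*(20 + d))*d + √11 = (2*f*(20 + d))*d + √11 = 2*d*f*(20 + d) + √11 = √11 + 2*d*f*(20 + d))
-398*(198 - 1*(-13)) + Z(-14, -15) = -398*(198 - 1*(-13)) + (√11 + 2*(-14)*(-15)² + 40*(-15)*(-14)) = -398*(198 + 13) + (√11 + 2*(-14)*225 + 8400) = -398*211 + (√11 - 6300 + 8400) = -83978 + (2100 + √11) = -81878 + √11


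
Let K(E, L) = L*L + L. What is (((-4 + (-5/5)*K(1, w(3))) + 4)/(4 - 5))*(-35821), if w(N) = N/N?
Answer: -71642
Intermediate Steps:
w(N) = 1
K(E, L) = L + L² (K(E, L) = L² + L = L + L²)
(((-4 + (-5/5)*K(1, w(3))) + 4)/(4 - 5))*(-35821) = (((-4 + (-5/5)*(1*(1 + 1))) + 4)/(4 - 5))*(-35821) = (((-4 + (-5*⅕)*(1*2)) + 4)/(-1))*(-35821) = (((-4 - 1*2) + 4)*(-1))*(-35821) = (((-4 - 2) + 4)*(-1))*(-35821) = ((-6 + 4)*(-1))*(-35821) = -2*(-1)*(-35821) = 2*(-35821) = -71642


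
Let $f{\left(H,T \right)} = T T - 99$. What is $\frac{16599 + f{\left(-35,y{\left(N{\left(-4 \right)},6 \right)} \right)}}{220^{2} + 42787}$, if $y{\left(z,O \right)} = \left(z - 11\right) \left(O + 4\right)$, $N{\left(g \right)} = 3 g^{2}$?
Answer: $\frac{153400}{91187} \approx 1.6823$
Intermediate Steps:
$y{\left(z,O \right)} = \left(-11 + z\right) \left(4 + O\right)$
$f{\left(H,T \right)} = -99 + T^{2}$ ($f{\left(H,T \right)} = T^{2} - 99 = -99 + T^{2}$)
$\frac{16599 + f{\left(-35,y{\left(N{\left(-4 \right)},6 \right)} \right)}}{220^{2} + 42787} = \frac{16599 - \left(99 - \left(-44 - 66 + 4 \cdot 3 \left(-4\right)^{2} + 6 \cdot 3 \left(-4\right)^{2}\right)^{2}\right)}{220^{2} + 42787} = \frac{16599 - \left(99 - \left(-44 - 66 + 4 \cdot 3 \cdot 16 + 6 \cdot 3 \cdot 16\right)^{2}\right)}{48400 + 42787} = \frac{16599 - \left(99 - \left(-44 - 66 + 4 \cdot 48 + 6 \cdot 48\right)^{2}\right)}{91187} = \left(16599 - \left(99 - \left(-44 - 66 + 192 + 288\right)^{2}\right)\right) \frac{1}{91187} = \left(16599 - \left(99 - 370^{2}\right)\right) \frac{1}{91187} = \left(16599 + \left(-99 + 136900\right)\right) \frac{1}{91187} = \left(16599 + 136801\right) \frac{1}{91187} = 153400 \cdot \frac{1}{91187} = \frac{153400}{91187}$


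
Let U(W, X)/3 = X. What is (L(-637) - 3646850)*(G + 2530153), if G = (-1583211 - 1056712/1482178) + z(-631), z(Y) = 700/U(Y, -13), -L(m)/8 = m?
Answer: -33223022920359881164/9634157 ≈ -3.4485e+12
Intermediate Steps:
U(W, X) = 3*X
L(m) = -8*m
z(Y) = -700/39 (z(Y) = 700/((3*(-13))) = 700/(-39) = 700*(-1/39) = -700/39)
G = -45759249382565/28902471 (G = (-1583211 - 1056712/1482178) - 700/39 = (-1583211 - 1056712*1/1482178) - 700/39 = (-1583211 - 528356/741089) - 700/39 = -1173300785135/741089 - 700/39 = -45759249382565/28902471 ≈ -1.5832e+6)
(L(-637) - 3646850)*(G + 2530153) = (-8*(-637) - 3646850)*(-45759249382565/28902471 + 2530153) = (5096 - 3646850)*(27368424325498/28902471) = -3641754*27368424325498/28902471 = -33223022920359881164/9634157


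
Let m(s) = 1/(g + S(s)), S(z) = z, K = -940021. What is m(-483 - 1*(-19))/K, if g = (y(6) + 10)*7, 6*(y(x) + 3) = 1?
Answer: 6/2334072143 ≈ 2.5706e-9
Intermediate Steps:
y(x) = -17/6 (y(x) = -3 + (⅙)*1 = -3 + ⅙ = -17/6)
g = 301/6 (g = (-17/6 + 10)*7 = (43/6)*7 = 301/6 ≈ 50.167)
m(s) = 1/(301/6 + s)
m(-483 - 1*(-19))/K = (6/(301 + 6*(-483 - 1*(-19))))/(-940021) = (6/(301 + 6*(-483 + 19)))*(-1/940021) = (6/(301 + 6*(-464)))*(-1/940021) = (6/(301 - 2784))*(-1/940021) = (6/(-2483))*(-1/940021) = (6*(-1/2483))*(-1/940021) = -6/2483*(-1/940021) = 6/2334072143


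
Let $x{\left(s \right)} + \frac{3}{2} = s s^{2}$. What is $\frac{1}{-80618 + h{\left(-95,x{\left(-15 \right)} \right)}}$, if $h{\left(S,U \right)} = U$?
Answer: $- \frac{2}{167989} \approx -1.1906 \cdot 10^{-5}$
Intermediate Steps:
$x{\left(s \right)} = - \frac{3}{2} + s^{3}$ ($x{\left(s \right)} = - \frac{3}{2} + s s^{2} = - \frac{3}{2} + s^{3}$)
$\frac{1}{-80618 + h{\left(-95,x{\left(-15 \right)} \right)}} = \frac{1}{-80618 + \left(- \frac{3}{2} + \left(-15\right)^{3}\right)} = \frac{1}{-80618 - \frac{6753}{2}} = \frac{1}{- \frac{167989}{2}} = - \frac{2}{167989}$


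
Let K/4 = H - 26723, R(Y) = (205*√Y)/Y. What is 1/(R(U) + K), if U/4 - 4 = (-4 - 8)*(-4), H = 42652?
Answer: 13252928/844423518423 - 820*√13/844423518423 ≈ 1.5691e-5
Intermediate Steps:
U = 208 (U = 16 + 4*((-4 - 8)*(-4)) = 16 + 4*(-12*(-4)) = 16 + 4*48 = 16 + 192 = 208)
R(Y) = 205/√Y
K = 63716 (K = 4*(42652 - 26723) = 4*15929 = 63716)
1/(R(U) + K) = 1/(205/√208 + 63716) = 1/(205*(√13/52) + 63716) = 1/(205*√13/52 + 63716) = 1/(63716 + 205*√13/52)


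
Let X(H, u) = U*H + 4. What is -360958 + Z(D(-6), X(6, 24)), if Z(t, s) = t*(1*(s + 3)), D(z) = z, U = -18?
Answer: -360352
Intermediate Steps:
X(H, u) = 4 - 18*H (X(H, u) = -18*H + 4 = 4 - 18*H)
Z(t, s) = t*(3 + s) (Z(t, s) = t*(1*(3 + s)) = t*(3 + s))
-360958 + Z(D(-6), X(6, 24)) = -360958 - 6*(3 + (4 - 18*6)) = -360958 - 6*(3 + (4 - 108)) = -360958 - 6*(3 - 104) = -360958 - 6*(-101) = -360958 + 606 = -360352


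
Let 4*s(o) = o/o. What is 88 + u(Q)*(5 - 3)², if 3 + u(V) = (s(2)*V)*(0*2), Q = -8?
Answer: 76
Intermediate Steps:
s(o) = ¼ (s(o) = (o/o)/4 = (¼)*1 = ¼)
u(V) = -3 (u(V) = -3 + (V/4)*(0*2) = -3 + (V/4)*0 = -3 + 0 = -3)
88 + u(Q)*(5 - 3)² = 88 - 3*(5 - 3)² = 88 - 3*2² = 88 - 3*4 = 88 - 12 = 76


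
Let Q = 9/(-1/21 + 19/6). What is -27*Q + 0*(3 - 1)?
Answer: -10206/131 ≈ -77.908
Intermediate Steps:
Q = 378/131 (Q = 9/(-1*1/21 + 19*(⅙)) = 9/(-1/21 + 19/6) = 9/(131/42) = 9*(42/131) = 378/131 ≈ 2.8855)
-27*Q + 0*(3 - 1) = -27*378/131 + 0*(3 - 1) = -10206/131 + 0*2 = -10206/131 + 0 = -10206/131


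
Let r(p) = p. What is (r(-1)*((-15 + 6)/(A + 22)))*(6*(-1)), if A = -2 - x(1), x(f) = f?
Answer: -54/19 ≈ -2.8421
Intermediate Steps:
A = -3 (A = -2 - 1*1 = -2 - 1 = -3)
(r(-1)*((-15 + 6)/(A + 22)))*(6*(-1)) = (-(-15 + 6)/(-3 + 22))*(6*(-1)) = -(-9)/19*(-6) = -1*(-9/19)*(-6) = (9/19)*(-6) = -54/19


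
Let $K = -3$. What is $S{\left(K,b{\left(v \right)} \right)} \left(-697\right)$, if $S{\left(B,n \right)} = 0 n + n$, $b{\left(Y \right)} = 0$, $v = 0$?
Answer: $0$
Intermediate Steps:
$S{\left(B,n \right)} = n$ ($S{\left(B,n \right)} = 0 + n = n$)
$S{\left(K,b{\left(v \right)} \right)} \left(-697\right) = 0 \left(-697\right) = 0$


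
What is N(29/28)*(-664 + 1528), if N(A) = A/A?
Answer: 864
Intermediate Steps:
N(A) = 1
N(29/28)*(-664 + 1528) = 1*(-664 + 1528) = 1*864 = 864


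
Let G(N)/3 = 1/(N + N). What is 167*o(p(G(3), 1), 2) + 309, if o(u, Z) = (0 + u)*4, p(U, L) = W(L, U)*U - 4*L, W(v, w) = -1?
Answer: -2697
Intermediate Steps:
G(N) = 3/(2*N) (G(N) = 3/(N + N) = 3/((2*N)) = 3*(1/(2*N)) = 3/(2*N))
p(U, L) = -U - 4*L
o(u, Z) = 4*u (o(u, Z) = u*4 = 4*u)
167*o(p(G(3), 1), 2) + 309 = 167*(4*(-3/(2*3) - 4*1)) + 309 = 167*(4*(-3/(2*3) - 4)) + 309 = 167*(4*(-1*1/2 - 4)) + 309 = 167*(4*(-1/2 - 4)) + 309 = 167*(4*(-9/2)) + 309 = 167*(-18) + 309 = -3006 + 309 = -2697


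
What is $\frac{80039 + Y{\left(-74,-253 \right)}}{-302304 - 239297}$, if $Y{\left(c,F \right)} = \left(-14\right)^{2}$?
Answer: $- \frac{80235}{541601} \approx -0.14814$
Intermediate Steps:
$Y{\left(c,F \right)} = 196$
$\frac{80039 + Y{\left(-74,-253 \right)}}{-302304 - 239297} = \frac{80039 + 196}{-302304 - 239297} = \frac{80235}{-541601} = 80235 \left(- \frac{1}{541601}\right) = - \frac{80235}{541601}$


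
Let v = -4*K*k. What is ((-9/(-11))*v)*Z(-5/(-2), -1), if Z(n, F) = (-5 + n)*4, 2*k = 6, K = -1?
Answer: -1080/11 ≈ -98.182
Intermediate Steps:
k = 3 (k = (½)*6 = 3)
Z(n, F) = -20 + 4*n
v = 12 (v = -(-4)*3 = -4*(-3) = 12)
((-9/(-11))*v)*Z(-5/(-2), -1) = (-9/(-11)*12)*(-20 + 4*(-5/(-2))) = (-9*(-1/11)*12)*(-20 + 4*(-5*(-½))) = ((9/11)*12)*(-20 + 4*(5/2)) = 108*(-20 + 10)/11 = (108/11)*(-10) = -1080/11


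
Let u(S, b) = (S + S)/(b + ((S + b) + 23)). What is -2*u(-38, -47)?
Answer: -152/109 ≈ -1.3945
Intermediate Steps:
u(S, b) = 2*S/(23 + S + 2*b) (u(S, b) = (2*S)/(b + (23 + S + b)) = (2*S)/(23 + S + 2*b) = 2*S/(23 + S + 2*b))
-2*u(-38, -47) = -4*(-38)/(23 - 38 + 2*(-47)) = -4*(-38)/(23 - 38 - 94) = -4*(-38)/(-109) = -4*(-38)*(-1)/109 = -2*76/109 = -152/109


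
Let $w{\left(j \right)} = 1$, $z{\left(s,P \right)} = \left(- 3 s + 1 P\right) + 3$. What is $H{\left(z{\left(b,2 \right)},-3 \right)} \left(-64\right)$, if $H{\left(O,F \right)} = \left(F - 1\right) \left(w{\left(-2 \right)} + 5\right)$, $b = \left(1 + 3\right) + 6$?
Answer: $1536$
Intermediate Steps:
$b = 10$ ($b = 4 + 6 = 10$)
$z{\left(s,P \right)} = 3 + P - 3 s$ ($z{\left(s,P \right)} = \left(- 3 s + P\right) + 3 = \left(P - 3 s\right) + 3 = 3 + P - 3 s$)
$H{\left(O,F \right)} = -6 + 6 F$ ($H{\left(O,F \right)} = \left(F - 1\right) \left(1 + 5\right) = \left(-1 + F\right) 6 = -6 + 6 F$)
$H{\left(z{\left(b,2 \right)},-3 \right)} \left(-64\right) = \left(-6 + 6 \left(-3\right)\right) \left(-64\right) = \left(-6 - 18\right) \left(-64\right) = \left(-24\right) \left(-64\right) = 1536$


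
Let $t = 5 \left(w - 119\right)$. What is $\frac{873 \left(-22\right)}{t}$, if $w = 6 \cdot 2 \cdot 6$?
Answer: $\frac{19206}{235} \approx 81.728$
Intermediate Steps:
$w = 72$ ($w = 12 \cdot 6 = 72$)
$t = -235$ ($t = 5 \left(72 - 119\right) = 5 \left(-47\right) = -235$)
$\frac{873 \left(-22\right)}{t} = \frac{873 \left(-22\right)}{-235} = \left(-19206\right) \left(- \frac{1}{235}\right) = \frac{19206}{235}$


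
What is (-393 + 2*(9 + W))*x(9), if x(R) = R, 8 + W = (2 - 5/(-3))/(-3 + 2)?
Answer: -3585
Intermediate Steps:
W = -35/3 (W = -8 + (2 - 5/(-3))/(-3 + 2) = -8 + (2 - 5*(-⅓))/(-1) = -8 + (2 + 5/3)*(-1) = -8 + (11/3)*(-1) = -8 - 11/3 = -35/3 ≈ -11.667)
(-393 + 2*(9 + W))*x(9) = (-393 + 2*(9 - 35/3))*9 = (-393 + 2*(-8/3))*9 = (-393 - 16/3)*9 = -1195/3*9 = -3585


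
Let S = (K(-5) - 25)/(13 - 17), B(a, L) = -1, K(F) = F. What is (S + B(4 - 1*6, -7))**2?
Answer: 169/4 ≈ 42.250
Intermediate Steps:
S = 15/2 (S = (-5 - 25)/(13 - 17) = -30/(-4) = -30*(-1/4) = 15/2 ≈ 7.5000)
(S + B(4 - 1*6, -7))**2 = (15/2 - 1)**2 = (13/2)**2 = 169/4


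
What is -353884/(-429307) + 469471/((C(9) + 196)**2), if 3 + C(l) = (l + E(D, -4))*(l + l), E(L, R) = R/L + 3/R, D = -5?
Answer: 24637183621904/5437808958667 ≈ 4.5307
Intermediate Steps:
E(L, R) = 3/R + R/L
C(l) = -3 + 2*l*(1/20 + l) (C(l) = -3 + (l + (3/(-4) - 4/(-5)))*(l + l) = -3 + (l + (3*(-1/4) - 4*(-1/5)))*(2*l) = -3 + (l + (-3/4 + 4/5))*(2*l) = -3 + (l + 1/20)*(2*l) = -3 + (1/20 + l)*(2*l) = -3 + 2*l*(1/20 + l))
-353884/(-429307) + 469471/((C(9) + 196)**2) = -353884/(-429307) + 469471/(((-3 + 2*9**2 + (1/10)*9) + 196)**2) = -353884*(-1/429307) + 469471/(((-3 + 2*81 + 9/10) + 196)**2) = 353884/429307 + 469471/(((-3 + 162 + 9/10) + 196)**2) = 353884/429307 + 469471/((1599/10 + 196)**2) = 353884/429307 + 469471/((3559/10)**2) = 353884/429307 + 469471/(12666481/100) = 353884/429307 + 469471*(100/12666481) = 353884/429307 + 46947100/12666481 = 24637183621904/5437808958667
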